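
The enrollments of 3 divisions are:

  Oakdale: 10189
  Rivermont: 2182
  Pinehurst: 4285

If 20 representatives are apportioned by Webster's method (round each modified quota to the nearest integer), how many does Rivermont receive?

3

Standard divisor 16656/20 ≈ 832.8; standard quotas: Oakdale 12.235, Rivermont 2.620, Pinehurst 5.145.
Rounding to the nearest integer gives Oakdale 12, Rivermont 3, Pinehurst 5 — total 20, matching the house size, so no adjustment is needed.
Rivermont receives 3.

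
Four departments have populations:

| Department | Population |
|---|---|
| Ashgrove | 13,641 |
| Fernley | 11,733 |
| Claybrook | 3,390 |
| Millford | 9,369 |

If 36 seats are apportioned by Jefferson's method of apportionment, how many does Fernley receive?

11

Standard divisor 38133/36 ≈ 1059.25; standard quotas: Ashgrove 12.878, Fernley 11.077, Claybrook 3.200, Millford 8.845.
Rounding down gives 12, 11, 3, 8 = 34 seats, so the divisor must be adjusted.
With modified divisor 1000: modified quotas Ashgrove 13.641, Fernley 11.733, Claybrook 3.390, Millford 9.369.
Rounding down: Ashgrove 13, Fernley 11, Claybrook 3, Millford 9 (total 36).
Fernley receives 11.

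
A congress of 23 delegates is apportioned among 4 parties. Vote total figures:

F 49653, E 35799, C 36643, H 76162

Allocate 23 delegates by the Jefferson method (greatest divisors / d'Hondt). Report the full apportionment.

F=6; E=4; C=4; H=9

Standard divisor 198257/23 ≈ 8619.87; standard quotas: F 5.760, E 4.153, C 4.251, H 8.836.
Rounding down gives 5, 4, 4, 8 = 21 seats, so the divisor must be adjusted.
With modified divisor 7900: modified quotas F 6.285, E 4.532, C 4.638, H 9.641.
Rounding down: F 6, E 4, C 4, H 9 (total 23).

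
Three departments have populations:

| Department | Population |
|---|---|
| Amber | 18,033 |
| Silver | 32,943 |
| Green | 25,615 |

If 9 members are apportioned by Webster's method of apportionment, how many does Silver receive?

Standard divisor 76591/9 ≈ 8510.111; standard quotas: Amber 2.119, Silver 3.871, Green 3.010.
Rounding to the nearest integer gives Amber 2, Silver 4, Green 3 — total 9, matching the house size, so no adjustment is needed.
Silver receives 4.

4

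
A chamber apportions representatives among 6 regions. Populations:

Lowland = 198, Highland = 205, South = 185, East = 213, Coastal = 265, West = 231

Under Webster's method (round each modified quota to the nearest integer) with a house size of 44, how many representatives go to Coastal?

Standard divisor 1297/44 ≈ 29.477; standard quotas: Lowland 6.717, Highland 6.955, South 6.276, East 7.226, Coastal 8.990, West 7.837.
Rounding to the nearest integer gives Lowland 7, Highland 7, South 6, East 7, Coastal 9, West 8 — total 44, matching the house size, so no adjustment is needed.
Coastal receives 9.

9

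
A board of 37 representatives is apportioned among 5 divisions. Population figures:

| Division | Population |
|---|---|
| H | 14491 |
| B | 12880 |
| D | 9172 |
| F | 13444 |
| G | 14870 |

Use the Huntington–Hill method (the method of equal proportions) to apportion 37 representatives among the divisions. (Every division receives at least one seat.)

With divisor 1737: modified quotas H 8.343, B 7.415, D 5.280, F 7.740, G 8.561.
Geometric-mean thresholds: H √(8·9)=8.485, B √(7·8)=7.483, D √(5·6)=5.477, F √(7·8)=7.483, G √(8·9)=8.485.
Each quota rounded against its threshold gives H 8, B 7, D 5, F 8, G 9 (total 37).

H 8; B 7; D 5; F 8; G 9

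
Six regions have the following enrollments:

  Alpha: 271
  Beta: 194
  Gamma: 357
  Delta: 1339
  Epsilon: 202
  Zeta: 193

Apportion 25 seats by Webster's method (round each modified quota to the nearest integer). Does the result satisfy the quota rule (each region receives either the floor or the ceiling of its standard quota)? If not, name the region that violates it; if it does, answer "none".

none

Standard quotas: Alpha 2.651, Beta 1.897, Gamma 3.492, Delta 13.097, Epsilon 1.976, Zeta 1.888.
Webster allocation: Alpha 3, Beta 2, Gamma 3, Delta 13, Epsilon 2, Zeta 2.
Every allocation lies between the lower and upper quota.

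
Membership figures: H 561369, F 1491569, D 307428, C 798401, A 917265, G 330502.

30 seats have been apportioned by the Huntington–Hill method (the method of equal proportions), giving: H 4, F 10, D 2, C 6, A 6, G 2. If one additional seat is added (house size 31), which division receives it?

Priority for the next seat is population ÷ (√(s·(s+1))).
Priorities: H 125525.924, F 142215.524, D 125506.955, C 123195.949, A 141537.062, G 134926.876.
Highest priority: F.

F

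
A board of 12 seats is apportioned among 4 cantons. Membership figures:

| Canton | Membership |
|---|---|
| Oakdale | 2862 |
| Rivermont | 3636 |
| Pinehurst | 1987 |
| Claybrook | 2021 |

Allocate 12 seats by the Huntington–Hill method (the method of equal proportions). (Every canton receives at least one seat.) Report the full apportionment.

With divisor 826: modified quotas Oakdale 3.465, Rivermont 4.402, Pinehurst 2.406, Claybrook 2.447.
Geometric-mean thresholds: Oakdale √(3·4)=3.464, Rivermont √(4·5)=4.472, Pinehurst √(2·3)=2.449, Claybrook √(2·3)=2.449.
Each quota rounded against its threshold gives Oakdale 4, Rivermont 4, Pinehurst 2, Claybrook 2 (total 12).

Oakdale=4; Rivermont=4; Pinehurst=2; Claybrook=2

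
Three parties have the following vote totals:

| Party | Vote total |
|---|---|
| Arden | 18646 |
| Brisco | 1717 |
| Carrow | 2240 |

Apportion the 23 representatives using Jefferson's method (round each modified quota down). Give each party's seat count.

Arden=20, Brisco=1, Carrow=2

Standard divisor 22603/23 ≈ 982.739; standard quotas: Arden 18.973, Brisco 1.747, Carrow 2.279.
Rounding down gives 18, 1, 2 = 21 seats, so the divisor must be adjusted.
With modified divisor 900: modified quotas Arden 20.718, Brisco 1.908, Carrow 2.489.
Rounding down: Arden 20, Brisco 1, Carrow 2 (total 23).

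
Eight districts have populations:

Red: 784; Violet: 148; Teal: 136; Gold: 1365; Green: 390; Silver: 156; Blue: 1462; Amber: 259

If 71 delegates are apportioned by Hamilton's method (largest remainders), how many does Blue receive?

22

Standard divisor: 4700 ÷ 71 ≈ 66.197.
Standard quotas: Red 11.843, Violet 2.236, Teal 2.054, Gold 20.620, Green 5.891, Silver 2.357, Blue 22.086, Amber 3.913.
Lower quotas: Red 11, Violet 2, Teal 2, Gold 20, Green 5, Silver 2, Blue 22, Amber 3 (sum 67, leaving 4 seats).
Remainders in descending order: Amber 0.913, Green 0.891, Red 0.843, Gold 0.620, Silver 0.357, Violet 0.236, Blue 0.086, Teal 0.054.
Largest remainders: Amber, Green, Red, Gold receive the extra seats.
Blue receives 22.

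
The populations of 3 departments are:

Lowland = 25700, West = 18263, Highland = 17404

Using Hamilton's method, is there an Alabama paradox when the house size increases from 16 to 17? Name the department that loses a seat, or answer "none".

At 16 seats: Lowland 7, West 5, Highland 4.
At 17 seats: Lowland 7, West 5, Highland 5.
No department's allocation decreased.

none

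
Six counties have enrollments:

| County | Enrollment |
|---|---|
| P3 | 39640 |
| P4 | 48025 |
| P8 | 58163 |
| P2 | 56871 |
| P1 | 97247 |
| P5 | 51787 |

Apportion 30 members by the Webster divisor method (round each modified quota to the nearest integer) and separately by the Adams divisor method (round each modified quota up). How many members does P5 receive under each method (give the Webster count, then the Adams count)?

5 and 4

Webster: P3 3, P4 4, P8 5, P2 5, P1 8, P5 5.
Adams: P3 4, P4 4, P8 5, P2 5, P1 8, P5 4.
P5 gets 5 under Webster and 4 under Adams.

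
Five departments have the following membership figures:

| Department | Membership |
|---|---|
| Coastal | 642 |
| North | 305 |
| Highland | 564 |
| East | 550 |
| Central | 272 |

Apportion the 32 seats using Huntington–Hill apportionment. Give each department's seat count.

With divisor 74: modified quotas Coastal 8.676, North 4.122, Highland 7.622, East 7.432, Central 3.676.
Geometric-mean thresholds: Coastal √(8·9)=8.485, North √(4·5)=4.472, Highland √(7·8)=7.483, East √(7·8)=7.483, Central √(3·4)=3.464.
Each quota rounded against its threshold gives Coastal 9, North 4, Highland 8, East 7, Central 4 (total 32).

Coastal 9, North 4, Highland 8, East 7, Central 4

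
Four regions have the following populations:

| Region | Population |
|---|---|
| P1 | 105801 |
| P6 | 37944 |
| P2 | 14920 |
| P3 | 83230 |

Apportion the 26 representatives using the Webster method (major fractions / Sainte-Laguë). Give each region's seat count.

P1 11; P6 4; P2 2; P3 9

Standard divisor 241895/26 ≈ 9303.654; standard quotas: P1 11.372, P6 4.078, P2 1.604, P3 8.946.
Rounding to the nearest integer gives P1 11, P6 4, P2 2, P3 9 — total 26, matching the house size, so no adjustment is needed.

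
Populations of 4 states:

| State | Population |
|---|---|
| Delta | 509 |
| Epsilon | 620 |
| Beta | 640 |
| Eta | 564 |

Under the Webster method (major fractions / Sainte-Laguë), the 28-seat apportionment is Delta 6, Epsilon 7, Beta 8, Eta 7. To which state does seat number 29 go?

Priority for the next seat is population ÷ (current seats + 0.5).
Priorities: Delta 78.308, Epsilon 82.667, Beta 75.294, Eta 75.200.
Highest priority: Epsilon.

Epsilon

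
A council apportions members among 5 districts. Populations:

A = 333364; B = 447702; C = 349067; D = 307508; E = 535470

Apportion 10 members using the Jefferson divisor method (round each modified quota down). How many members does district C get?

Standard divisor 1973111/10 ≈ 197311.1; standard quotas: A 1.690, B 2.269, C 1.769, D 1.558, E 2.714.
Rounding down gives 1, 2, 1, 1, 2 = 7 seats, so the divisor must be adjusted.
With modified divisor 160200: modified quotas A 2.081, B 2.795, C 2.179, D 1.920, E 3.343.
Rounding down: A 2, B 2, C 2, D 1, E 3 (total 10).
C receives 2.

2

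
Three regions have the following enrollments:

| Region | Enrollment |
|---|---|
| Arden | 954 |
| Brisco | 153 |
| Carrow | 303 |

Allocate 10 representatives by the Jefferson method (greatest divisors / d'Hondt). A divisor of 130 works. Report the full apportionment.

Arden: 7, Brisco: 1, Carrow: 2

With modified divisor 130: modified quotas Arden 7.338, Brisco 1.177, Carrow 2.331.
Rounding down: Arden 7, Brisco 1, Carrow 2 (total 10).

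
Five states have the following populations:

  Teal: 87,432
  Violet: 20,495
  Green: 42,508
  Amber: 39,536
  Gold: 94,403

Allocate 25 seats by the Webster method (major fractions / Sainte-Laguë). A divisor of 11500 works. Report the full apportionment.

With modified divisor 11500: modified quotas Teal 7.603, Violet 1.782, Green 3.696, Amber 3.438, Gold 8.209.
Rounding to the nearest integer: Teal 8, Violet 2, Green 4, Amber 3, Gold 8 (total 25).

Teal=8, Violet=2, Green=4, Amber=3, Gold=8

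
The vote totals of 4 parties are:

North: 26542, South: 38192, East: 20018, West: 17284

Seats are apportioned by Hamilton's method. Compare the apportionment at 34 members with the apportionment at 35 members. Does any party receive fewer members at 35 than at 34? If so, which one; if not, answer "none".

none

At 34 seats: North 9, South 13, East 6, West 6.
At 35 seats: North 9, South 13, East 7, West 6.
No party's allocation decreased.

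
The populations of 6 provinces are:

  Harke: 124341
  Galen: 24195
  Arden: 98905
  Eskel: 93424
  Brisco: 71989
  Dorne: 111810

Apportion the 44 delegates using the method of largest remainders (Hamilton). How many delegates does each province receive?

The standard divisor is 524664/44 ≈ 11924.182.
Standard quotas: Harke 10.4276, Galen 2.0291, Arden 8.2945, Eskel 7.8348, Brisco 6.0372, Dorne 9.3767.
Lower quotas: Harke 10, Galen 2, Arden 8, Eskel 7, Brisco 6, Dorne 9 (sum 42, leaving 2 seats).
Remainders in descending order: Eskel 0.8348, Harke 0.4276, Dorne 0.3767, Arden 0.2945, Brisco 0.0372, Galen 0.0291.
Largest remainders: Eskel, Harke receive the extra seats.

Harke=11, Galen=2, Arden=8, Eskel=8, Brisco=6, Dorne=9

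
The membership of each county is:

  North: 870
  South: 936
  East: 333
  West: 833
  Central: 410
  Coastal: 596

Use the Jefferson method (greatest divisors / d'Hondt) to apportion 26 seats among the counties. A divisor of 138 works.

With modified divisor 138: modified quotas North 6.304, South 6.783, East 2.413, West 6.036, Central 2.971, Coastal 4.319.
Rounding down: North 6, South 6, East 2, West 6, Central 2, Coastal 4 (total 26).

North 6, South 6, East 2, West 6, Central 2, Coastal 4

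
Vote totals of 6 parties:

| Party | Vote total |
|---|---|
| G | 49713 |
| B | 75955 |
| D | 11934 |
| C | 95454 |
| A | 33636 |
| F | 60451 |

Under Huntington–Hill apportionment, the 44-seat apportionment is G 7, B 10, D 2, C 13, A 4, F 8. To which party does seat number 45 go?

Priority for the next seat is population ÷ (√(s·(s+1))).
Priorities: G 6643.179, B 7242.025, D 4872.035, C 7075.521, A 7521.238, F 7124.219.
Highest priority: A.

A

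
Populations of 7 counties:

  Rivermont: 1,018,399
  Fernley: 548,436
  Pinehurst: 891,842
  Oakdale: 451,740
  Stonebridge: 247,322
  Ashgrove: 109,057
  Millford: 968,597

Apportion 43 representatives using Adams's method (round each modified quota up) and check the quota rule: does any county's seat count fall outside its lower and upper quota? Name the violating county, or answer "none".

none

Standard quotas: Rivermont 10.339, Fernley 5.568, Pinehurst 9.054, Oakdale 4.586, Stonebridge 2.511, Ashgrove 1.107, Millford 9.834.
Adams allocation: Rivermont 10, Fernley 6, Pinehurst 9, Oakdale 5, Stonebridge 3, Ashgrove 1, Millford 9.
Every allocation lies between the lower and upper quota.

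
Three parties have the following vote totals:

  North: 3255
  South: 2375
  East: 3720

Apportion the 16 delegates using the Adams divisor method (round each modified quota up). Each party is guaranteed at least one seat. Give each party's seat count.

Standard divisor 9350/16 ≈ 584.375; standard quotas: North 5.570, South 4.064, East 6.366.
Rounding up gives 6, 5, 7 = 18 seats, so the divisor must be adjusted.
With modified divisor 640: modified quotas North 5.086, South 3.711, East 5.812.
Rounding up: North 6, South 4, East 6 (total 16).

North=6, South=4, East=6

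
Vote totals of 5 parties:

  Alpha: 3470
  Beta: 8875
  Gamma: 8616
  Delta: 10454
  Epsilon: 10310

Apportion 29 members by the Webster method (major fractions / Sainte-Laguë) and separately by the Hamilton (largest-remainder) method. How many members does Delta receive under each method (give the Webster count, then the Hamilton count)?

8 and 7

Webster: Alpha 2, Beta 6, Gamma 6, Delta 8, Epsilon 7.
Hamilton: Alpha 3, Beta 6, Gamma 6, Delta 7, Epsilon 7.
Delta gets 8 under Webster and 7 under Hamilton.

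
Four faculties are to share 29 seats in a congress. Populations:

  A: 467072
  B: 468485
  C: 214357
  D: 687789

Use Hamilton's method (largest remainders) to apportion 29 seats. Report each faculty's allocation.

Standard divisor: 1837703 ÷ 29 ≈ 63369.069.
Standard quotas: A 7.3707, B 7.3930, C 3.3827, D 10.8537.
Lower quotas: A 7, B 7, C 3, D 10 (sum 27, leaving 2 seats).
Remainders in descending order: D 0.8537, B 0.3930, C 0.3827, A 0.3707.
Largest remainders: D, B receive the extra seats.

A 7, B 8, C 3, D 11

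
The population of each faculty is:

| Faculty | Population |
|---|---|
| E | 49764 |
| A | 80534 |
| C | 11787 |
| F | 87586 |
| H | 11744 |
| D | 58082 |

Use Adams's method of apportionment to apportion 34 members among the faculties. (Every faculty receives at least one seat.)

E 6; A 9; C 2; F 9; H 2; D 6

Standard divisor 299497/34 ≈ 8808.735; standard quotas: E 5.649, A 9.143, C 1.338, F 9.943, H 1.333, D 6.594.
Rounding up gives 6, 10, 2, 10, 2, 7 = 37 seats, so the divisor must be adjusted.
With modified divisor 9800: modified quotas E 5.078, A 8.218, C 1.203, F 8.937, H 1.198, D 5.927.
Rounding up: E 6, A 9, C 2, F 9, H 2, D 6 (total 34).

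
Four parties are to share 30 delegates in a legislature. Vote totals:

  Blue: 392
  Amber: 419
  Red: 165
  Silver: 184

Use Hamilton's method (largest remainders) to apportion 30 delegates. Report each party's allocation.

Standard divisor: 1160 ÷ 30 ≈ 38.667.
Standard quotas: Blue 10.138, Amber 10.836, Red 4.267, Silver 4.759.
Lower quotas: Blue 10, Amber 10, Red 4, Silver 4 (sum 28, leaving 2 seats).
Remainders in descending order: Amber 0.836, Silver 0.759, Red 0.267, Blue 0.138.
The surplus seats go to Amber, Silver.

Blue=10, Amber=11, Red=4, Silver=5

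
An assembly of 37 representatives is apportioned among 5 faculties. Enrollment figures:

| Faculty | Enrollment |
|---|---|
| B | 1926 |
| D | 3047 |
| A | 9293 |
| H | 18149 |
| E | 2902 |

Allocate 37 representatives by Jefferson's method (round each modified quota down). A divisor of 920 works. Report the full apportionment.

B 2, D 3, A 10, H 19, E 3

With modified divisor 920: modified quotas B 2.093, D 3.312, A 10.101, H 19.727, E 3.154.
Rounding down: B 2, D 3, A 10, H 19, E 3 (total 37).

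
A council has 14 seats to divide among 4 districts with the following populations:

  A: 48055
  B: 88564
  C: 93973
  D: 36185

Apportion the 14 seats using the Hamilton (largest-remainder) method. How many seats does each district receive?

The standard divisor is 266777/14 ≈ 19055.5.
Standard quotas: A 2.5218, B 4.6477, C 4.9315, D 1.8989.
Lower quotas: A 2, B 4, C 4, D 1 (sum 11, leaving 3 seats).
Remainders in descending order: C 0.9315, D 0.8989, B 0.6477, A 0.5218.
The surplus seats go to C, D, B.

A=2; B=5; C=5; D=2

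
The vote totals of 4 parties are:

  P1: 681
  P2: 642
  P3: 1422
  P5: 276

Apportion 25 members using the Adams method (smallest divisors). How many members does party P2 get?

Standard divisor 3021/25 ≈ 120.84; standard quotas: P1 5.636, P2 5.313, P3 11.768, P5 2.284.
Rounding up gives 6, 6, 12, 3 = 27 seats, so the divisor must be adjusted.
With modified divisor 130: modified quotas P1 5.238, P2 4.938, P3 10.938, P5 2.123.
Rounding up: P1 6, P2 5, P3 11, P5 3 (total 25).
P2 receives 5.

5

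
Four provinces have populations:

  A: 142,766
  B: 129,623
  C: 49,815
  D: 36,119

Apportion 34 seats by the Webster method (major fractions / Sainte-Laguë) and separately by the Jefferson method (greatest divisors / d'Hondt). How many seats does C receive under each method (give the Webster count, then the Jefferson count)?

Webster: A 14, B 12, C 5, D 3.
Jefferson: A 14, B 13, C 4, D 3.
C gets 5 under Webster and 4 under Jefferson.

5 and 4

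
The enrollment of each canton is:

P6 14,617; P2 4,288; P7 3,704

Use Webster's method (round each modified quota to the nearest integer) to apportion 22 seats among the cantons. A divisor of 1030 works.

P6: 14; P2: 4; P7: 4

With modified divisor 1030: modified quotas P6 14.191, P2 4.163, P7 3.596.
Rounding to the nearest integer: P6 14, P2 4, P7 4 (total 22).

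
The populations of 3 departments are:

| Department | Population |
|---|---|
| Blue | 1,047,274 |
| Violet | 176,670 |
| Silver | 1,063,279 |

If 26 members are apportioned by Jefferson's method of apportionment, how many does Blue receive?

12

Standard divisor 2287223/26 ≈ 87970.115; standard quotas: Blue 11.905, Violet 2.008, Silver 12.087.
Rounding down gives 11, 2, 12 = 25 seats, so the divisor must be adjusted.
With modified divisor 84500: modified quotas Blue 12.394, Violet 2.091, Silver 12.583.
Rounding down: Blue 12, Violet 2, Silver 12 (total 26).
Blue receives 12.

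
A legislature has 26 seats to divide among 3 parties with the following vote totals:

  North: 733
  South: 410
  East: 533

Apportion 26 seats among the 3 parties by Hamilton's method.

Standard divisor: 1676 ÷ 26 ≈ 64.462.
Standard quotas: North 11.371, South 6.360, East 8.268.
Lower quotas: North 11, South 6, East 8 (sum 25, leaving 1 seat).
Remainders in descending order: North 0.371, South 0.360, East 0.268.
The surplus seat goes to North.

North 12, South 6, East 8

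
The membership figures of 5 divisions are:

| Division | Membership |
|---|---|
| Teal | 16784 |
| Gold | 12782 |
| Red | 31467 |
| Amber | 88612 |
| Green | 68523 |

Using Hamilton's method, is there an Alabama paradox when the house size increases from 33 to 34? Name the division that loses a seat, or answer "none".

Teal

At 33 seats: Teal 3, Gold 2, Red 5, Amber 13, Green 10.
At 34 seats: Teal 2, Gold 2, Red 5, Amber 14, Green 11.
Teal drops from 3 to 2.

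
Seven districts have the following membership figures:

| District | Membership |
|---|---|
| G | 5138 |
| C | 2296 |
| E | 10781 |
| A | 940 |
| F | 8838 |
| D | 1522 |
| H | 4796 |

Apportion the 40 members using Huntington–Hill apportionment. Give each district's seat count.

With divisor 869: modified quotas G 5.913, C 2.642, E 12.406, A 1.082, F 10.170, D 1.751, H 5.519.
Geometric-mean thresholds: G √(5·6)=5.477, C √(2·3)=2.449, E √(12·13)=12.490, A √(1·2)=1.414, F √(10·11)=10.488, D √(1·2)=1.414, H √(5·6)=5.477.
Each quota rounded against its threshold gives G 6, C 3, E 12, A 1, F 10, D 2, H 6 (total 40).

G=6, C=3, E=12, A=1, F=10, D=2, H=6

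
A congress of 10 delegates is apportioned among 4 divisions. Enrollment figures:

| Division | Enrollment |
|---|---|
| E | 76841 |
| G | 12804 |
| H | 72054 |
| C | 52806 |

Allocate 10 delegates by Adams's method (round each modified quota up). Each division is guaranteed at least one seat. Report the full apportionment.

Standard divisor 214505/10 ≈ 21450.5; standard quotas: E 3.582, G 0.597, H 3.359, C 2.462.
Rounding up gives 4, 1, 4, 3 = 12 seats, so the divisor must be adjusted.
With modified divisor 26000: modified quotas E 2.955, G 0.492, H 2.771, C 2.031.
Rounding up: E 3, G 1, H 3, C 3 (total 10).

E 3; G 1; H 3; C 3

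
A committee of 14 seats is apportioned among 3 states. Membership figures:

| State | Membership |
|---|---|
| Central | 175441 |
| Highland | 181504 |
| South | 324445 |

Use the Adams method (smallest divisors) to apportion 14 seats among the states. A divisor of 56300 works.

With modified divisor 56300: modified quotas Central 3.116, Highland 3.224, South 5.763.
Rounding up: Central 4, Highland 4, South 6 (total 14).

Central 4, Highland 4, South 6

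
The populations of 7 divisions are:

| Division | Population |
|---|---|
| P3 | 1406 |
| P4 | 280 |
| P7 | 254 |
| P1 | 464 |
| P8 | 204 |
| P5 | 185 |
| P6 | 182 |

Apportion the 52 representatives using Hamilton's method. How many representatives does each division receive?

Standard divisor: 2975 ÷ 52 ≈ 57.212.
Standard quotas: P3 24.575, P4 4.894, P7 4.440, P1 8.110, P8 3.566, P5 3.234, P6 3.181.
Lower quotas: P3 24, P4 4, P7 4, P1 8, P8 3, P5 3, P6 3 (sum 49, leaving 3 seats).
Remainders in descending order: P4 0.894, P3 0.575, P8 0.566, P7 0.440, P5 0.234, P6 0.181, P1 0.110.
Largest remainders: P4, P3, P8 receive the extra seats.

P3 25; P4 5; P7 4; P1 8; P8 4; P5 3; P6 3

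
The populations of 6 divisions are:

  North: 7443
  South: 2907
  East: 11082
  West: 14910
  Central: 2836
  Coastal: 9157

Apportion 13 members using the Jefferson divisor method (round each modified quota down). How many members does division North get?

Standard divisor 48335/13 ≈ 3718.077; standard quotas: North 2.002, South 0.782, East 2.981, West 4.010, Central 0.763, Coastal 2.463.
Rounding down gives 2, 0, 2, 4, 0, 2 = 10 seats, so the divisor must be adjusted.
With modified divisor 2967: modified quotas North 2.509, South 0.980, East 3.735, West 5.025, Central 0.956, Coastal 3.086.
Rounding down: North 2, South 0, East 3, West 5, Central 0, Coastal 3 (total 13).
North receives 2.

2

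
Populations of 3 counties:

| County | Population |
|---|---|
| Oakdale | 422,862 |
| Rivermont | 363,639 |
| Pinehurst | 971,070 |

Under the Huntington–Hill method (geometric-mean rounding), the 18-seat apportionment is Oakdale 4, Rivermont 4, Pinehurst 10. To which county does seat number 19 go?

Priority for the next seat is population ÷ (√(s·(s+1))).
Priorities: Oakdale 94554.818, Rivermont 81312.152, Pinehurst 92587.892.
Highest priority: Oakdale.

Oakdale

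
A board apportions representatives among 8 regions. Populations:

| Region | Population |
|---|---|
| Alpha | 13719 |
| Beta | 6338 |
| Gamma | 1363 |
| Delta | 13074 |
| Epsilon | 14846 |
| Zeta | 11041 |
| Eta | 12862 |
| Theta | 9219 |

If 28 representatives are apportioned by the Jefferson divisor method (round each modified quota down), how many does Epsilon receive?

5

Standard divisor 82462/28 ≈ 2945.071; standard quotas: Alpha 4.658, Beta 2.152, Gamma 0.463, Delta 4.439, Epsilon 5.041, Zeta 3.749, Eta 4.367, Theta 3.130.
Rounding down gives 4, 2, 0, 4, 5, 3, 4, 3 = 25 seats, so the divisor must be adjusted.
With modified divisor 2600: modified quotas Alpha 5.277, Beta 2.438, Gamma 0.524, Delta 5.028, Epsilon 5.710, Zeta 4.247, Eta 4.947, Theta 3.546.
Rounding down: Alpha 5, Beta 2, Gamma 0, Delta 5, Epsilon 5, Zeta 4, Eta 4, Theta 3 (total 28).
Epsilon receives 5.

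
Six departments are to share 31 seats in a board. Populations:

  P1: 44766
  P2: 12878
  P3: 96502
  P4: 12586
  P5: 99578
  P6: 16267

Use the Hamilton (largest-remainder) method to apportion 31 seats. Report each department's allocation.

Total 282577; standard divisor 282577/31 ≈ 9115.387.
Standard quotas: P1 4.9110, P2 1.4128, P3 10.5867, P4 1.3807, P5 10.9242, P6 1.7846.
Lower quotas: P1 4, P2 1, P3 10, P4 1, P5 10, P6 1 (sum 27, leaving 4 seats).
Remainders in descending order: P5 0.9242, P1 0.9110, P6 0.7846, P3 0.5867, P2 0.4128, P4 0.3807.
The surplus seats go to P5, P1, P6, P3.

P1: 5, P2: 1, P3: 11, P4: 1, P5: 11, P6: 2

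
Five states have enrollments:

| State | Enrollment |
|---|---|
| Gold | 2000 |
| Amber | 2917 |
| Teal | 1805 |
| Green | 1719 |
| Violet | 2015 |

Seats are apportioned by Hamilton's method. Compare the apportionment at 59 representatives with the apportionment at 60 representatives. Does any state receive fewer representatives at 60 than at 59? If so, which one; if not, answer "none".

At 59 seats: Gold 11, Amber 17, Teal 10, Green 10, Violet 11.
At 60 seats: Gold 11, Amber 17, Teal 10, Green 10, Violet 12.
No state's allocation decreased.

none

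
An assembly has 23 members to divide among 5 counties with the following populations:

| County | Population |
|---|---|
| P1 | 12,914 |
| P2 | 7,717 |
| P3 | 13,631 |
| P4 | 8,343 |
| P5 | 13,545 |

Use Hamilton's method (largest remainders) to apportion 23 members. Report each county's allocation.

P1: 5; P2: 3; P3: 6; P4: 3; P5: 6

The standard divisor is 56150/23 ≈ 2441.304.
Standard quotas: P1 5.2898, P2 3.1610, P3 5.5835, P4 3.4174, P5 5.5483.
Lower quotas: P1 5, P2 3, P3 5, P4 3, P5 5 (sum 21, leaving 2 seats).
Remainders in descending order: P3 0.5835, P5 0.5483, P4 0.4174, P1 0.2898, P2 0.1610.
Largest remainders: P3, P5 receive the extra seats.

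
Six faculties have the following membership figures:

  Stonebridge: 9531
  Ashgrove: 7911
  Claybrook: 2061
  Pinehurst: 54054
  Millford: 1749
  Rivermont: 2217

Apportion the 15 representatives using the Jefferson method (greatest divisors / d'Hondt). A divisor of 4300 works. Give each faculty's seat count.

Stonebridge: 2, Ashgrove: 1, Claybrook: 0, Pinehurst: 12, Millford: 0, Rivermont: 0

With modified divisor 4300: modified quotas Stonebridge 2.217, Ashgrove 1.840, Claybrook 0.479, Pinehurst 12.571, Millford 0.407, Rivermont 0.516.
Rounding down: Stonebridge 2, Ashgrove 1, Claybrook 0, Pinehurst 12, Millford 0, Rivermont 0 (total 15).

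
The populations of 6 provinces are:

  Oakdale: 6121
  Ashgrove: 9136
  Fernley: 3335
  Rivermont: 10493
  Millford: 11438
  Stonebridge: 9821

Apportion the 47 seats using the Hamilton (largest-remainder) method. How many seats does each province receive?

The standard divisor is 50344/47 ≈ 1071.149.
Standard quotas: Oakdale 5.7144, Ashgrove 8.5292, Fernley 3.1135, Rivermont 9.7960, Millford 10.6783, Stonebridge 9.1687.
Lower quotas: Oakdale 5, Ashgrove 8, Fernley 3, Rivermont 9, Millford 10, Stonebridge 9 (sum 44, leaving 3 seats).
Remainders in descending order: Rivermont 0.7960, Oakdale 0.7144, Millford 0.6783, Ashgrove 0.5292, Stonebridge 0.1687, Fernley 0.1135.
The surplus seats go to Rivermont, Oakdale, Millford.

Oakdale 6; Ashgrove 8; Fernley 3; Rivermont 10; Millford 11; Stonebridge 9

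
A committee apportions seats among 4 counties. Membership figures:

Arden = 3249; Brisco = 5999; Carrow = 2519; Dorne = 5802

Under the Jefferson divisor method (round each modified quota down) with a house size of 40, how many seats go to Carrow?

6

Standard divisor 17569/40 ≈ 439.225; standard quotas: Arden 7.397, Brisco 13.658, Carrow 5.735, Dorne 13.210.
Rounding down gives 7, 13, 5, 13 = 38 seats, so the divisor must be adjusted.
With modified divisor 417: modified quotas Arden 7.791, Brisco 14.386, Carrow 6.041, Dorne 13.914.
Rounding down: Arden 7, Brisco 14, Carrow 6, Dorne 13 (total 40).
Carrow receives 6.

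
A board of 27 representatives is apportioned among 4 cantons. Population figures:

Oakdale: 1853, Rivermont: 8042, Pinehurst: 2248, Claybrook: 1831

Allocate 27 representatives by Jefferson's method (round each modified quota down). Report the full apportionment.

Standard divisor 13974/27 ≈ 517.556; standard quotas: Oakdale 3.580, Rivermont 15.538, Pinehurst 4.343, Claybrook 3.538.
Rounding down gives 3, 15, 4, 3 = 25 seats, so the divisor must be adjusted.
With modified divisor 470: modified quotas Oakdale 3.943, Rivermont 17.111, Pinehurst 4.783, Claybrook 3.896.
Rounding down: Oakdale 3, Rivermont 17, Pinehurst 4, Claybrook 3 (total 27).

Oakdale 3, Rivermont 17, Pinehurst 4, Claybrook 3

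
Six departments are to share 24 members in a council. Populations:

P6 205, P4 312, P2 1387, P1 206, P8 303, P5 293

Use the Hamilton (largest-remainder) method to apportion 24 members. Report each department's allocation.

P6=2, P4=3, P2=12, P1=2, P8=3, P5=2

Total 2706; standard divisor 2706/24 ≈ 112.75.
Standard quotas: P6 1.818, P4 2.767, P2 12.302, P1 1.827, P8 2.687, P5 2.599.
Lower quotas: P6 1, P4 2, P2 12, P1 1, P8 2, P5 2 (sum 20, leaving 4 seats).
Remainders in descending order: P1 0.827, P6 0.818, P4 0.767, P8 0.687, P5 0.599, P2 0.302.
Largest remainders: P1, P6, P4, P8 receive the extra seats.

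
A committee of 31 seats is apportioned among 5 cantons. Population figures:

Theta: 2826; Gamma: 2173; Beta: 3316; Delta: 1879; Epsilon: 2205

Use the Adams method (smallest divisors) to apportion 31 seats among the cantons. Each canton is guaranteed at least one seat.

Theta 7, Gamma 5, Beta 8, Delta 5, Epsilon 6

Standard divisor 12399/31 ≈ 399.968; standard quotas: Theta 7.066, Gamma 5.433, Beta 8.291, Delta 4.698, Epsilon 5.513.
Rounding up gives 8, 6, 9, 5, 6 = 34 seats, so the divisor must be adjusted.
With modified divisor 438: modified quotas Theta 6.452, Gamma 4.961, Beta 7.571, Delta 4.290, Epsilon 5.034.
Rounding up: Theta 7, Gamma 5, Beta 8, Delta 5, Epsilon 6 (total 31).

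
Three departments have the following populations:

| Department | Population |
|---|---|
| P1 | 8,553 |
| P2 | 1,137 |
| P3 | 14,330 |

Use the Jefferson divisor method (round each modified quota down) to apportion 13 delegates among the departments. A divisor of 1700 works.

P1 5, P2 0, P3 8

With modified divisor 1700: modified quotas P1 5.031, P2 0.669, P3 8.429.
Rounding down: P1 5, P2 0, P3 8 (total 13).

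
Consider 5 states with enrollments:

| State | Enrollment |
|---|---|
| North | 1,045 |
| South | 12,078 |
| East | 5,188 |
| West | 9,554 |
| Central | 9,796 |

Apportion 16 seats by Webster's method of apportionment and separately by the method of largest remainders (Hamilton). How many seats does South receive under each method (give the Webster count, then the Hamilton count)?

Webster: North 0, South 6, East 2, West 4, Central 4.
Hamilton: North 1, South 5, East 2, West 4, Central 4.
South gets 6 under Webster and 5 under Hamilton.

6 and 5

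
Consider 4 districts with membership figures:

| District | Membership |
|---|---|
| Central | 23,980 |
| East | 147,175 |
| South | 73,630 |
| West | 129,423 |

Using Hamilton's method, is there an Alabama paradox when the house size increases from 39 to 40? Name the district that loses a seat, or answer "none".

Central

At 39 seats: Central 3, East 15, South 8, West 13.
At 40 seats: Central 2, East 16, South 8, West 14.
Central drops from 3 to 2.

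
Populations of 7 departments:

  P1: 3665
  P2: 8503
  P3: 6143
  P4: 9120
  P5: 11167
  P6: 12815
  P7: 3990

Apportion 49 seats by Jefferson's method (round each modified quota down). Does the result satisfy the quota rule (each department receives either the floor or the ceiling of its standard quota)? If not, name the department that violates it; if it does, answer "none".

none

Standard quotas: P1 3.241, P2 7.520, P3 5.433, P4 8.066, P5 9.876, P6 11.334, P7 3.529.
Jefferson allocation: P1 3, P2 8, P3 5, P4 8, P5 10, P6 12, P7 3.
Every allocation lies between the lower and upper quota.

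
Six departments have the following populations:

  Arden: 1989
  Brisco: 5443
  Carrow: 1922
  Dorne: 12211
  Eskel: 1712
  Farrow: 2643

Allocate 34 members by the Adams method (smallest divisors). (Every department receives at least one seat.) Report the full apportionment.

Arden=3, Brisco=7, Carrow=3, Dorne=15, Eskel=2, Farrow=4

Standard divisor 25920/34 ≈ 762.353; standard quotas: Arden 2.609, Brisco 7.140, Carrow 2.521, Dorne 16.018, Eskel 2.246, Farrow 3.467.
Rounding up gives 3, 8, 3, 17, 3, 4 = 38 seats, so the divisor must be adjusted.
With modified divisor 867.35: modified quotas Arden 2.293, Brisco 6.275, Carrow 2.216, Dorne 14.079, Eskel 1.974, Farrow 3.047.
Rounding up: Arden 3, Brisco 7, Carrow 3, Dorne 15, Eskel 2, Farrow 4 (total 34).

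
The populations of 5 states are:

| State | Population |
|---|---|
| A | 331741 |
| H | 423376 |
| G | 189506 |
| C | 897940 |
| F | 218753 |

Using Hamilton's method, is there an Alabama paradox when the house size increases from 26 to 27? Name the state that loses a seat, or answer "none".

At 26 seats: A 4, H 5, G 3, C 11, F 3.
At 27 seats: A 4, H 6, G 2, C 12, F 3.
G drops from 3 to 2.

G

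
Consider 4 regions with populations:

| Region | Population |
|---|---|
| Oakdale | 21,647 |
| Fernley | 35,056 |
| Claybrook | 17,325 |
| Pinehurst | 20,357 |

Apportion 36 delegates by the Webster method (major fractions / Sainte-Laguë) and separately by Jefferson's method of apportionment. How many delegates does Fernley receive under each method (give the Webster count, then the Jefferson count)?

13 and 14

Webster: Oakdale 8, Fernley 13, Claybrook 7, Pinehurst 8.
Jefferson: Oakdale 8, Fernley 14, Claybrook 6, Pinehurst 8.
Fernley gets 13 under Webster and 14 under Jefferson.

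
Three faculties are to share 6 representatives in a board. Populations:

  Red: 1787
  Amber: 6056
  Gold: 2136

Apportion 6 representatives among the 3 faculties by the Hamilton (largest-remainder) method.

The standard divisor is 9979/6 ≈ 1663.167.
Standard quotas: Red 1.0745, Amber 3.6412, Gold 1.2843.
Lower quotas: Red 1, Amber 3, Gold 1 (sum 5, leaving 1 seat).
Remainders in descending order: Amber 0.6412, Gold 0.2843, Red 0.0745.
The surplus seat goes to Amber.

Red 1, Amber 4, Gold 1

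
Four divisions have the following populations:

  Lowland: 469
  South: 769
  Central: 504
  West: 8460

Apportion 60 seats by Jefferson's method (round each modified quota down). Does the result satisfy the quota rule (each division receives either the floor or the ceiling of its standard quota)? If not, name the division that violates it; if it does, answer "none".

Standard quotas: Lowland 2.758, South 4.523, Central 2.964, West 49.755.
Jefferson allocation: Lowland 2, South 4, Central 3, West 51.
West has quota 49.755 (lower 49, upper 50) but receives 51 — outside the quota interval.

West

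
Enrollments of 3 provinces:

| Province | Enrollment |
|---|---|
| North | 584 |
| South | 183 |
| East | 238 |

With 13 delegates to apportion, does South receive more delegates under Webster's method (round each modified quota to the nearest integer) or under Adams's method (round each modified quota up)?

Adams

Webster: North 8, South 2, East 3.
Adams: North 7, South 3, East 3.
South gets 2 under Webster and 3 under Adams.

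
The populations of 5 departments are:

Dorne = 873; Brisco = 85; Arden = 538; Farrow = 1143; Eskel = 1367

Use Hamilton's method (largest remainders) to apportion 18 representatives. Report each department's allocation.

The standard divisor is 4006/18 ≈ 222.556.
Standard quotas: Dorne 3.923, Brisco 0.382, Arden 2.417, Farrow 5.136, Eskel 6.142.
Lower quotas: Dorne 3, Brisco 0, Arden 2, Farrow 5, Eskel 6 (sum 16, leaving 2 seats).
Remainders in descending order: Dorne 0.923, Arden 0.417, Brisco 0.382, Eskel 0.142, Farrow 0.136.
Largest remainders: Dorne, Arden receive the extra seats.

Dorne 4; Brisco 0; Arden 3; Farrow 5; Eskel 6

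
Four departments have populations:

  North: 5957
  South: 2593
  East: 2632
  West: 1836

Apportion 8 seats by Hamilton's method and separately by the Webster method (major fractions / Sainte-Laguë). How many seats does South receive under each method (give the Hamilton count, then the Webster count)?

Hamilton: North 4, South 1, East 2, West 1.
Webster: North 3, South 2, East 2, West 1.
South gets 1 under Hamilton and 2 under Webster.

1 and 2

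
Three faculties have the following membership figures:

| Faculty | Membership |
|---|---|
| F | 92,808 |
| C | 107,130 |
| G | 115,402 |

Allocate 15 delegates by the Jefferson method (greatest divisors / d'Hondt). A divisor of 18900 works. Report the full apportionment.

With modified divisor 18900: modified quotas F 4.910, C 5.668, G 6.106.
Rounding down: F 4, C 5, G 6 (total 15).

F 4; C 5; G 6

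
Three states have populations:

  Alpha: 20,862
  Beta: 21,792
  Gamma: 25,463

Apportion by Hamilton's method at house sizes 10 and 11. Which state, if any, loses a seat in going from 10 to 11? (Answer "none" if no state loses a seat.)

At 10 seats: Alpha 3, Beta 3, Gamma 4.
At 11 seats: Alpha 3, Beta 4, Gamma 4.
No state's allocation decreased.

none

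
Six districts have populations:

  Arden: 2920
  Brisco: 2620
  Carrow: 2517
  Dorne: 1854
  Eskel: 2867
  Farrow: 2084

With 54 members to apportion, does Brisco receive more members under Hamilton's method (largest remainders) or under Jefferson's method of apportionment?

Hamilton: Arden 11, Brisco 9, Carrow 9, Dorne 7, Eskel 10, Farrow 8.
Jefferson: Arden 11, Brisco 10, Carrow 9, Dorne 7, Eskel 10, Farrow 7.
Brisco gets 9 under Hamilton and 10 under Jefferson.

Jefferson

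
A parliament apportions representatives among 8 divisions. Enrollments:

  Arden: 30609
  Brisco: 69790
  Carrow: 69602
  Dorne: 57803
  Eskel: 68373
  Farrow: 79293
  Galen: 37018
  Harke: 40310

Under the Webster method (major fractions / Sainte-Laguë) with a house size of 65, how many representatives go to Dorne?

Standard divisor 452798/65 ≈ 6966.123; standard quotas: Arden 4.394, Brisco 10.018, Carrow 9.991, Dorne 8.298, Eskel 9.815, Farrow 11.383, Galen 5.314, Harke 5.787.
Rounding to the nearest integer gives 4, 10, 10, 8, 10, 11, 5, 6 = 64 seats, so the divisor must be adjusted.
With modified divisor 6850: modified quotas Arden 4.468, Brisco 10.188, Carrow 10.161, Dorne 8.438, Eskel 9.981, Farrow 11.576, Galen 5.404, Harke 5.885.
Rounding to the nearest integer: Arden 4, Brisco 10, Carrow 10, Dorne 8, Eskel 10, Farrow 12, Galen 5, Harke 6 (total 65).
Dorne receives 8.

8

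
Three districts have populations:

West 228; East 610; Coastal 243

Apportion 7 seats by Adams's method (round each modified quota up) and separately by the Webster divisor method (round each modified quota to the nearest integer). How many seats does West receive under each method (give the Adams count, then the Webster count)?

Adams: West 2, East 3, Coastal 2.
Webster: West 1, East 4, Coastal 2.
West gets 2 under Adams and 1 under Webster.

2 and 1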